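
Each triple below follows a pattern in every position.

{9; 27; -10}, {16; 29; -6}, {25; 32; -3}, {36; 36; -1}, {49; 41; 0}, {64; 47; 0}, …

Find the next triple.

First part: perfect squares: 3², 4², 5², …, so 9, 16, 25, 36, 49, 64 → 81.
Second part — differences are 2, 3, 4, … (increasing by 1 each time): 27, 29, 32, 36, 41, 47 → 54.
Third part — differences are 4, 3, 2, … (decreasing by 1 each time): -10, -6, -3, -1, 0, 0 → -1.
Putting it together: {81; 54; -1}.

{81; 54; -1}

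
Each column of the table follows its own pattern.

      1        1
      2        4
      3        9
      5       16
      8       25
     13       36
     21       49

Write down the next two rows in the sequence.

First component: 1, 2, 3, 5, 8, 13, 21 → 34 → 55 (each term is the sum of the two before it).
Second component: 1, 4, 9, 16, 25, 36, 49 → 64 → 81 (perfect squares: 1², 2², 3², …).
Putting the parts together: 34  64 and then 55  81.

34  64; 55  81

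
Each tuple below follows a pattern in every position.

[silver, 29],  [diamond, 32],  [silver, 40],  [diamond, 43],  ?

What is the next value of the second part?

Second part — alternating steps +3, +8, +3, +8, …: 29, 32, 40, 43 → 51.

51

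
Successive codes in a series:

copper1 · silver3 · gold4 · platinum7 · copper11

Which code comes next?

silver18

Metal — repeats copper → silver → gold → platinum: copper, silver, gold, platinum, copper → silver.
Second component: 1, 3, 4, 7, 11 → 18 (each term is the sum of the two before it).
Putting it together: silver18.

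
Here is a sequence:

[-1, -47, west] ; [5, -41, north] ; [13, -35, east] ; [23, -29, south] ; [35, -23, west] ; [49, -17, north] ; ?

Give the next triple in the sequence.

[65, -11, east]

First coordinate: -1, 5, 13, 23, 35, 49 → 65 (differences are 6, 8, 10, … (increasing by 2 each time)).
For the second coordinate, +6 each step: -47, -41, -35, -29, -23, -17 → -11.
Direction — repeats west → north → east → south: west, north, east, south, west, north → east.
So the next triple is [65, -11, east].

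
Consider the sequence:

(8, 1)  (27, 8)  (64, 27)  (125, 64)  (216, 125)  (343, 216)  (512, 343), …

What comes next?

(729, 512)

First entry goes 8, 27, 64, 125, 216, 343, 512 → 729 (perfect cubes: 2³, 3³, 4³, …).
Second entry — perfect cubes: 1³, 2³, 3³, …: 1, 8, 27, 64, 125, 216, 343 → 512.
Putting it together: (729, 512).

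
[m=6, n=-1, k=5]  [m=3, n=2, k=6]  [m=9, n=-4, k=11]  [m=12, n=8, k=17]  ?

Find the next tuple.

M: 6, 3, 9, 12 → 21 (each term is the sum of the two before it).
N goes -1, 2, -4, 8 → -16 (×(-2) each step).
K — each term is the sum of the two before it: 5, 6, 11, 17 → 28.
Putting it together: [m=21, n=-16, k=28].

[m=21, n=-16, k=28]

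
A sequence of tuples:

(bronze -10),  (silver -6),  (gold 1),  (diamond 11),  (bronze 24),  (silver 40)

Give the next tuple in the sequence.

Rank: repeats bronze → silver → gold → diamond, so bronze, silver, gold, diamond, bronze, silver → gold.
Second slot: differences are 4, 7, 10, … (increasing by 3 each time), so -10, -6, 1, 11, 24, 40 → 59.
Combining the parts gives (gold 59).

(gold 59)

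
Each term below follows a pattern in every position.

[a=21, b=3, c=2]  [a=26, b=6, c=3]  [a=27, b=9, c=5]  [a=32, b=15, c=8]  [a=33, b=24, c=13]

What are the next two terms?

For the a, alternating steps +5, +1, +5, +1, …: 21, 26, 27, 32, 33 → 38 → 39.
For the b, each term is the sum of the two before it: 3, 6, 9, 15, 24 → 39 → 63.
For the c, each term is the sum of the two before it: 2, 3, 5, 8, 13 → 21 → 34.
Putting the parts together: [a=38, b=39, c=21] and then [a=39, b=63, c=34].

[a=38, b=39, c=21], [a=39, b=63, c=34]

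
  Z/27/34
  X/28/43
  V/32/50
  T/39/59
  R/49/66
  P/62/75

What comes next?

For the letter, letters move back 2 places in the alphabet: Z, X, V, T, R, P → N.
Second component: differences are 1, 4, 7, … (increasing by 3 each time); 27, 28, 32, 39, 49, 62 → 78.
Third component: alternating steps +9, +7, +9, +7, …, so 34, 43, 50, 59, 66, 75 → 82.
Combining the parts gives N/78/82.

N/78/82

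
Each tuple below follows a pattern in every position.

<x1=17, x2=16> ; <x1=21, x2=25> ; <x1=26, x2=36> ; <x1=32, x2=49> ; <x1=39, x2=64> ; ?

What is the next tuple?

<x1=47, x2=81>

X1: 17, 21, 26, 32, 39 → 47 (differences are 4, 5, 6, … (increasing by 1 each time)).
X2 — perfect squares: 4², 5², 6², …: 16, 25, 36, 49, 64 → 81.
Combining the parts gives <x1=47, x2=81>.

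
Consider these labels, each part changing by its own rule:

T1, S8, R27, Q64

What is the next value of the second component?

125

Second component: perfect cubes: 1³, 2³, 3³, …; 1, 8, 27, 64 → 125.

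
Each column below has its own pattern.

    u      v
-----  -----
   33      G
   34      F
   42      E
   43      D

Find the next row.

51  C

For the column u, alternating steps +1, +8, +1, +8, …: 33, 34, 42, 43 → 51.
Column v: letters move back 1 place in the alphabet, so G, F, E, D → C.
Combining the parts gives 51  C.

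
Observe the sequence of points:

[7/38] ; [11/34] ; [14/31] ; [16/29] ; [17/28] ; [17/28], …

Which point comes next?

[16/29]

First part: differences are 4, 3, 2, … (decreasing by 1 each time); 7, 11, 14, 16, 17, 17 → 16.
Second part goes 38, 34, 31, 29, 28, 28 → 29 (together with the first part always sums to 45).
Combining the parts gives [16/29].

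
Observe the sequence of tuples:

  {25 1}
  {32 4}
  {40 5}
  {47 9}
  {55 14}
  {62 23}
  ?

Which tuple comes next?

First coordinate — alternating steps +7, +8, +7, +8, …: 25, 32, 40, 47, 55, 62 → 70.
Second coordinate — each term is the sum of the two before it: 1, 4, 5, 9, 14, 23 → 37.
So the next tuple is {70 37}.

{70 37}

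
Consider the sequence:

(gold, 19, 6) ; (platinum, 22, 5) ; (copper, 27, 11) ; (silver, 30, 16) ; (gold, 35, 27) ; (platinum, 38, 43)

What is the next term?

(copper, 43, 70)

For the metal, repeats gold → platinum → copper → silver: gold, platinum, copper, silver, gold, platinum → copper.
For the second entry, alternating steps +3, +5, +3, +5, …: 19, 22, 27, 30, 35, 38 → 43.
Third entry: each term is the sum of the two before it, so 6, 5, 11, 16, 27, 43 → 70.
So the next term is (copper, 43, 70).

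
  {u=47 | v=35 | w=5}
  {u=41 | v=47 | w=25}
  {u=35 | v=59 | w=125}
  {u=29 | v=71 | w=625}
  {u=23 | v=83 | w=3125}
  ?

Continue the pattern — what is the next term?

{u=17 | v=95 | w=15625}

U: −6 each step, so 47, 41, 35, 29, 23 → 17.
V: 35, 47, 59, 71, 83 → 95 (+12 each step).
W: ×5 each step, so 5, 25, 125, 625, 3125 → 15625.
So the next term is {u=17 | v=95 | w=15625}.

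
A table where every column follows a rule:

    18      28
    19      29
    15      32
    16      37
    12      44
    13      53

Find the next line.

First component goes 18, 19, 15, 16, 12, 13 → 9 (alternating steps +1, −4, +1, −4, …).
Second component: differences are 1, 3, 5, … (increasing by 2 each time), so 28, 29, 32, 37, 44, 53 → 64.
Combining the parts gives 9  64.

9  64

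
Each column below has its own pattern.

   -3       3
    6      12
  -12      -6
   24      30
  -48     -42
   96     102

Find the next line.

First component — ×(-2) each step: -3, 6, -12, 24, -48, 96 → -192.
Second component: always 6 more than the first component; 3, 12, -6, 30, -42, 102 → -186.
So the next line is -192  -186.

-192  -186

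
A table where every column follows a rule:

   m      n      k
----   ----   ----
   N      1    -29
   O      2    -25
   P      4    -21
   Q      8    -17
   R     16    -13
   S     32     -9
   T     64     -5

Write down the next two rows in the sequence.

Column m: letters move forward 1 place in the alphabet; N, O, P, Q, R, S, T → U → V.
Column n goes 1, 2, 4, 8, 16, 32, 64 → 128 → 256 (×2 each step).
Column k: -29, -25, -21, -17, -13, -9, -5 → -1 → 3 (+4 each step).
Putting the parts together: U  128  -1 and then V  256  3.

U  128  -1; V  256  3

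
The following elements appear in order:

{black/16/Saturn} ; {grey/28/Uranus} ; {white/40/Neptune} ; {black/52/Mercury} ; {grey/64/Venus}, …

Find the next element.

{white/76/Earth}

Shade: black, grey, white, black, grey → white (repeats black → grey → white).
Second value: +12 each step; 16, 28, 40, 52, 64 → 76.
Planet: runs through the planets Mercury→Neptune, so Saturn, Uranus, Neptune, Mercury, Venus → Earth.
Combining the parts gives {white/76/Earth}.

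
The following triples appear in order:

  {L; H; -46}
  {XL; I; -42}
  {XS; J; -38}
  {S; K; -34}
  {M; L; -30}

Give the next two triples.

Size goes L, XL, XS, S, M → L → XL (runs through clothing sizes XS→XL).
Letter — letters move forward 1 place in the alphabet: H, I, J, K, L → M → N.
Third coordinate: +4 each step; -46, -42, -38, -34, -30 → -26 → -22.
So the next two triples are {L; M; -26} and {XL; N; -22}.

{L; M; -26}, {XL; N; -22}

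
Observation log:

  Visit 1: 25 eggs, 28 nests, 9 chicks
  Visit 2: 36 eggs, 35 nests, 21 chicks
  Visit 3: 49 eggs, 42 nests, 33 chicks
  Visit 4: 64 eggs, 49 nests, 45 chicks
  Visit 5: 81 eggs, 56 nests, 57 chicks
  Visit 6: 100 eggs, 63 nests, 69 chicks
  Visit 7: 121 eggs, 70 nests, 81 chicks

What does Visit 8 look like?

144 eggs, 77 nests, 93 chicks

Eggs: perfect squares: 5², 6², 7², …, so 25, 36, 49, 64, 81, 100, 121 → 144.
Nests: 28, 35, 42, 49, 56, 63, 70 → 77 (+7 each step).
Chicks — +12 each step: 9, 21, 33, 45, 57, 69, 81 → 93.
So the next line is 144 eggs, 77 nests, 93 chicks.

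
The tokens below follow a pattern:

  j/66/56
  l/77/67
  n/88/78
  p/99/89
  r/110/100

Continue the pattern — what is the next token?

Letter — letters move forward 2 places in the alphabet: j, l, n, p, r → t.
Second component: +11 each step; 66, 77, 88, 99, 110 → 121.
Third component: +11 each step; 56, 67, 78, 89, 100 → 111.
Putting it together: t/121/111.

t/121/111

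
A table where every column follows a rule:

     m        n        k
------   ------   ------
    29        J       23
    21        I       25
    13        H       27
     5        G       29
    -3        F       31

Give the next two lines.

-11  E  33; -19  D  35

Column m: 29, 21, 13, 5, -3 → -11 → -19 (−8 each step).
Column n goes J, I, H, G, F → E → D (letters move back 1 place in the alphabet).
Column k: +2 each step; 23, 25, 27, 29, 31 → 33 → 35.
Putting the parts together: -11  E  33 and then -19  D  35.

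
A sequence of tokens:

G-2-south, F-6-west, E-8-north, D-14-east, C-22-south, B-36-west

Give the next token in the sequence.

A-58-north

Letter: letters move back 1 place in the alphabet; G, F, E, D, C, B → A.
Second component: each term is the sum of the two before it, so 2, 6, 8, 14, 22, 36 → 58.
Direction — repeats south → west → north → east: south, west, north, east, south, west → north.
So the next token is A-58-north.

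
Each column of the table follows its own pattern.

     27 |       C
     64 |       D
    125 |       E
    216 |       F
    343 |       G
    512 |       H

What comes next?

729  I

For the first component, perfect cubes: 3³, 4³, 5³, …: 27, 64, 125, 216, 343, 512 → 729.
Letter: C, D, E, F, G, H → I (letters move forward 1 place in the alphabet).
Putting it together: 729  I.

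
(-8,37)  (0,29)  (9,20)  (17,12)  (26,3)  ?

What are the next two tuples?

First coordinate goes -8, 0, 9, 17, 26 → 34 → 43 (alternating steps +8, +9, +8, +9, …).
Second coordinate — together with the first coordinate always sums to 29: 37, 29, 20, 12, 3 → -5 → -14.
Putting the parts together: (34,-5) and then (43,-14).

(34,-5), (43,-14)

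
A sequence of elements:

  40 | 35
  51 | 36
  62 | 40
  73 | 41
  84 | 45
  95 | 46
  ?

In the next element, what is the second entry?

First entry — +11 each step: 40, 51, 62, 73, 84, 95 → 106.
For the second entry, alternating steps +1, +4, +1, +4, …: 35, 36, 40, 41, 45, 46 → 50.

50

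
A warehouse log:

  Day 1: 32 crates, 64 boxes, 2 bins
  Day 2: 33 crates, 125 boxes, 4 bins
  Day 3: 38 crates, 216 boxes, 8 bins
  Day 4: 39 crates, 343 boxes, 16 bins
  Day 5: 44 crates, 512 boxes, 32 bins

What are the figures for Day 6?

For the crates, alternating steps +1, +5, +1, +5, …: 32, 33, 38, 39, 44 → 45.
Boxes: perfect cubes: 4³, 5³, 6³, …, so 64, 125, 216, 343, 512 → 729.
Bins: 2, 4, 8, 16, 32 → 64 (×2 each step).
Combining the parts gives 45 crates, 729 boxes, 64 bins.

45 crates, 729 boxes, 64 bins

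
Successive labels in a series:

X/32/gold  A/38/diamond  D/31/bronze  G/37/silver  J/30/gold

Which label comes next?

M/36/diamond

For the letter, letters move forward 3 places in the alphabet, wrapping Z→A: X, A, D, G, J → M.
Second component — alternating steps +6, −7, +6, −7, …: 32, 38, 31, 37, 30 → 36.
Rank: repeats gold → diamond → bronze → silver, so gold, diamond, bronze, silver, gold → diamond.
Putting it together: M/36/diamond.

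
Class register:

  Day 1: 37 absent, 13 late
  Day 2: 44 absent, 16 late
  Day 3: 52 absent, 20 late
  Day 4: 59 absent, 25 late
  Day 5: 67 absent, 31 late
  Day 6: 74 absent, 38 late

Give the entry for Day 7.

82 absent, 46 late

Absent: 37, 44, 52, 59, 67, 74 → 82 (alternating steps +7, +8, +7, +8, …).
Late: differences are 3, 4, 5, … (increasing by 1 each time), so 13, 16, 20, 25, 31, 38 → 46.
Putting it together: 82 absent, 46 late.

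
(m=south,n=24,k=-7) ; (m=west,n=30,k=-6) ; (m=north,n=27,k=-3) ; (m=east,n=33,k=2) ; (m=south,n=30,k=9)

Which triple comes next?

For the m, repeats south → west → north → east: south, west, north, east, south → west.
N: alternating steps +6, −3, +6, −3, …, so 24, 30, 27, 33, 30 → 36.
K: -7, -6, -3, 2, 9 → 18 (differences are 1, 3, 5, … (increasing by 2 each time)).
So the next triple is (m=west,n=36,k=18).

(m=west,n=36,k=18)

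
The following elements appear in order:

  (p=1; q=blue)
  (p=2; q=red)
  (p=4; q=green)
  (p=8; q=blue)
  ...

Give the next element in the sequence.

(p=16; q=red)

P goes 1, 2, 4, 8 → 16 (×2 each step).
Q goes blue, red, green, blue → red (repeats blue → red → green).
So the next element is (p=16; q=red).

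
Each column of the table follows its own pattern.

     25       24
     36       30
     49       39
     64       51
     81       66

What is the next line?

100  84

First component goes 25, 36, 49, 64, 81 → 100 (perfect squares: 5², 6², 7², …).
Second component: differences are 6, 9, 12, … (increasing by 3 each time); 24, 30, 39, 51, 66 → 84.
So the next line is 100  84.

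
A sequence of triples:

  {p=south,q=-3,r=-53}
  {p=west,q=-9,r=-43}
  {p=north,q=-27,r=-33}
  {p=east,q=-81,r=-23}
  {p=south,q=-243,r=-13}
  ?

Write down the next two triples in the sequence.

P: repeats south → west → north → east; south, west, north, east, south → west → north.
Q — ×3 each step: -3, -9, -27, -81, -243 → -729 → -2187.
For the r, +10 each step: -53, -43, -33, -23, -13 → -3 → 7.
Putting the parts together: {p=west,q=-729,r=-3} and then {p=north,q=-2187,r=7}.

{p=west,q=-729,r=-3}, {p=north,q=-2187,r=7}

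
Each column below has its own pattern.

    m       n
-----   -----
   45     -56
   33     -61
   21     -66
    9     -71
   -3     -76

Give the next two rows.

-15  -81; -27  -86

Column m: −12 each step; 45, 33, 21, 9, -3 → -15 → -27.
Column n goes -56, -61, -66, -71, -76 → -81 → -86 (−5 each step).
So the next two rows are -15  -81 and -27  -86.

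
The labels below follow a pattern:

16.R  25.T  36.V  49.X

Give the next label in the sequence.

64.Z

First component goes 16, 25, 36, 49 → 64 (perfect squares: 4², 5², 6², …).
Letter — letters move forward 2 places in the alphabet: R, T, V, X → Z.
So the next label is 64.Z.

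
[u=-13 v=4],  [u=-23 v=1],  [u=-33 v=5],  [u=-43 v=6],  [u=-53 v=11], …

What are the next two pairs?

U — −10 each step: -13, -23, -33, -43, -53 → -63 → -73.
V: each term is the sum of the two before it, so 4, 1, 5, 6, 11 → 17 → 28.
Putting the parts together: [u=-63 v=17] and then [u=-73 v=28].

[u=-63 v=17], [u=-73 v=28]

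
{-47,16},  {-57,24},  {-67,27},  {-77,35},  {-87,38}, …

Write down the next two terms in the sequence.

{-97,46}, {-107,49}

First part: -47, -57, -67, -77, -87 → -97 → -107 (−10 each step).
Second part — alternating steps +8, +3, +8, +3, …: 16, 24, 27, 35, 38 → 46 → 49.
So the next two terms are {-97,46} and {-107,49}.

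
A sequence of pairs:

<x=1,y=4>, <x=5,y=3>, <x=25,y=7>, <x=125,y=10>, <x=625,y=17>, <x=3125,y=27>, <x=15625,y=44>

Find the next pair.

<x=78125,y=71>

X goes 1, 5, 25, 125, 625, 3125, 15625 → 78125 (×5 each step).
Y: each term is the sum of the two before it, so 4, 3, 7, 10, 17, 27, 44 → 71.
Combining the parts gives <x=78125,y=71>.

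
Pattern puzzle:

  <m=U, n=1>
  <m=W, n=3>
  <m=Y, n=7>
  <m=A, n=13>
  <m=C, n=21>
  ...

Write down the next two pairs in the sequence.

<m=E, n=31>, <m=G, n=43>

M — letters move forward 2 places in the alphabet, wrapping Z→A: U, W, Y, A, C → E → G.
For the n, differences are 2, 4, 6, … (increasing by 2 each time): 1, 3, 7, 13, 21 → 31 → 43.
Putting the parts together: <m=E, n=31> and then <m=G, n=43>.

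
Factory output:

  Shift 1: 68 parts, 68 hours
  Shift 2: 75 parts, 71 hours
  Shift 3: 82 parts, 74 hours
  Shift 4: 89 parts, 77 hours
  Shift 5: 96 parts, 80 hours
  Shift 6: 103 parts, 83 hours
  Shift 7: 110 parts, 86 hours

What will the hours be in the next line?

89

Parts: +7 each step, so 68, 75, 82, 89, 96, 103, 110 → 117.
Hours: +3 each step, so 68, 71, 74, 77, 80, 83, 86 → 89.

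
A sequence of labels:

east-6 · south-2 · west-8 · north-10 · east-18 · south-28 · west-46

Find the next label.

north-74

Direction: repeats east → south → west → north; east, south, west, north, east, south, west → north.
Second component: each term is the sum of the two before it, so 6, 2, 8, 10, 18, 28, 46 → 74.
Combining the parts gives north-74.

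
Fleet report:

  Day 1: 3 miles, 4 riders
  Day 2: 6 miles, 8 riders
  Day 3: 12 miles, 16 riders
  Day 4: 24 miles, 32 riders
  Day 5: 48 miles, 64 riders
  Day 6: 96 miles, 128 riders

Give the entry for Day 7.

192 miles, 256 riders

Miles: ×2 each step, so 3, 6, 12, 24, 48, 96 → 192.
Riders: ×2 each step, so 4, 8, 16, 32, 64, 128 → 256.
Putting it together: 192 miles, 256 riders.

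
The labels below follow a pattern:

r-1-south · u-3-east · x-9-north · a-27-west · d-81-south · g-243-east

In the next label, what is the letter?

j

Letter: letters move forward 3 places in the alphabet, wrapping Z→A; r, u, x, a, d, g → j.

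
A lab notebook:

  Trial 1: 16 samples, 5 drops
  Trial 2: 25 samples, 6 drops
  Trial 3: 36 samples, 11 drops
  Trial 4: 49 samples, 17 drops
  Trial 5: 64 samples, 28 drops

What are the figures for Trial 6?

81 samples, 45 drops

Samples goes 16, 25, 36, 49, 64 → 81 (perfect squares: 4², 5², 6², …).
Drops: 5, 6, 11, 17, 28 → 45 (each term is the sum of the two before it).
Putting it together: 81 samples, 45 drops.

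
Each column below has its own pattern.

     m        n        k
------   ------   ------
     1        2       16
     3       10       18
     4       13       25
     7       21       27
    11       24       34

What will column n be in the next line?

Column n: alternating steps +8, +3, +8, +3, …; 2, 10, 13, 21, 24 → 32.

32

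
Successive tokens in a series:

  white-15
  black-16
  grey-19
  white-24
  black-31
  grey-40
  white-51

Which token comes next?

black-64

Shade: white, black, grey, white, black, grey, white → black (repeats white → black → grey).
Second component: differences are 1, 3, 5, … (increasing by 2 each time), so 15, 16, 19, 24, 31, 40, 51 → 64.
Combining the parts gives black-64.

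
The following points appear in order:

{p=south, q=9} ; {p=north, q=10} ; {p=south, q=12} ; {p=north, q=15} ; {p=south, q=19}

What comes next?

P: south, north, south, north, south → north (alternates south ↔ north).
Q goes 9, 10, 12, 15, 19 → 24 (differences are 1, 2, 3, … (increasing by 1 each time)).
So the next point is {p=north, q=24}.

{p=north, q=24}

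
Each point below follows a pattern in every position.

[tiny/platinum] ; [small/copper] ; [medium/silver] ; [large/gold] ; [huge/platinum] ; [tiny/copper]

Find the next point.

[small/silver]

Size: repeats tiny → small → medium → large → huge, so tiny, small, medium, large, huge, tiny → small.
Metal: repeats platinum → copper → silver → gold, so platinum, copper, silver, gold, platinum, copper → silver.
So the next point is [small/silver].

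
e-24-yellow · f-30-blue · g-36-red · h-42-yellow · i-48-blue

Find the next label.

j-54-red

Letter — letters move forward 1 place in the alphabet: e, f, g, h, i → j.
Second component: +6 each step; 24, 30, 36, 42, 48 → 54.
Colour: repeats yellow → blue → red; yellow, blue, red, yellow, blue → red.
Putting it together: j-54-red.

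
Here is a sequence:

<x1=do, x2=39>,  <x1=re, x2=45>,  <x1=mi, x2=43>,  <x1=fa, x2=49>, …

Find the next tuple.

<x1=sol, x2=47>

X1: runs through the solfège scale do→ti; do, re, mi, fa → sol.
X2: alternating steps +6, −2, +6, −2, …, so 39, 45, 43, 49 → 47.
Combining the parts gives <x1=sol, x2=47>.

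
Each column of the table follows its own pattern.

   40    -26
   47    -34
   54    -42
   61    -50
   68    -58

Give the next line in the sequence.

First component: 40, 47, 54, 61, 68 → 75 (+7 each step).
Second component: −8 each step; -26, -34, -42, -50, -58 → -66.
Putting it together: 75  -66.

75  -66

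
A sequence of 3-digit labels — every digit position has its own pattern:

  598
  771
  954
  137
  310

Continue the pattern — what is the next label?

First digit: +2 each step, mod 10; 5, 7, 9, 1, 3 → 5.
Second digit: −2 each step, mod 10; 9, 7, 5, 3, 1 → 9.
Third digit goes 8, 1, 4, 7, 0 → 3 (+3 each step, mod 10).
So the next label is 593.

593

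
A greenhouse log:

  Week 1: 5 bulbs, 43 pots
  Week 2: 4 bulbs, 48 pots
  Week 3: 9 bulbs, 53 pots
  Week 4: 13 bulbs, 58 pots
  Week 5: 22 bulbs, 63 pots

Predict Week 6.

Bulbs goes 5, 4, 9, 13, 22 → 35 (each term is the sum of the two before it).
Pots: 43, 48, 53, 58, 63 → 68 (+5 each step).
So the next row is 35 bulbs, 68 pots.

35 bulbs, 68 pots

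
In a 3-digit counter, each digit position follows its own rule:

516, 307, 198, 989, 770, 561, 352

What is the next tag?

143

First digit goes 5, 3, 1, 9, 7, 5, 3 → 1 (−2 each step, mod 10).
Second digit — −1 each step, mod 10: 1, 0, 9, 8, 7, 6, 5 → 4.
Third digit: +1 each step, mod 10, so 6, 7, 8, 9, 0, 1, 2 → 3.
Putting it together: 143.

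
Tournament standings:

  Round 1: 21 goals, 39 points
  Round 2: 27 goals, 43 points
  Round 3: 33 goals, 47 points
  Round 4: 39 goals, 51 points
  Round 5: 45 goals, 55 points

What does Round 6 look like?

Goals: +6 each step, so 21, 27, 33, 39, 45 → 51.
Points goes 39, 43, 47, 51, 55 → 59 (+4 each step).
Putting it together: 51 goals, 59 points.

51 goals, 59 points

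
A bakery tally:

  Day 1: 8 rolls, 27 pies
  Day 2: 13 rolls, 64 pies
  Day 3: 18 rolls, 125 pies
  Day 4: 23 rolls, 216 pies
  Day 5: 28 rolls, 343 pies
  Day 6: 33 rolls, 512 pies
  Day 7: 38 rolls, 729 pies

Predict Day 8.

Rolls: 8, 13, 18, 23, 28, 33, 38 → 43 (+5 each step).
Pies — perfect cubes: 3³, 4³, 5³, …: 27, 64, 125, 216, 343, 512, 729 → 1000.
Combining the parts gives 43 rolls, 1000 pies.

43 rolls, 1000 pies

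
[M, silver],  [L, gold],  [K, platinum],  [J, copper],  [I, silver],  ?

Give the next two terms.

Letter: letters move back 1 place in the alphabet; M, L, K, J, I → H → G.
Metal — repeats silver → gold → platinum → copper: silver, gold, platinum, copper, silver → gold → platinum.
So the next two terms are [H, gold] and [G, platinum].

[H, gold], [G, platinum]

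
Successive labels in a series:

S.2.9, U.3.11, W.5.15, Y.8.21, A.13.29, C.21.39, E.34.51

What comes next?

G.55.65

Letter — letters move forward 2 places in the alphabet, wrapping Z→A: S, U, W, Y, A, C, E → G.
Second component: each term is the sum of the two before it; 2, 3, 5, 8, 13, 21, 34 → 55.
Third component: 9, 11, 15, 21, 29, 39, 51 → 65 (differences are 2, 4, 6, … (increasing by 2 each time)).
Combining the parts gives G.55.65.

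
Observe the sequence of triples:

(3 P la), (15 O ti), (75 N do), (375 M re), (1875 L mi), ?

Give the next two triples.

(9375 K fa), (46875 J sol)

First part — ×5 each step: 3, 15, 75, 375, 1875 → 9375 → 46875.
Letter — letters move back 1 place in the alphabet: P, O, N, M, L → K → J.
Note: runs through the solfège scale do→ti, so la, ti, do, re, mi → fa → sol.
So the next two triples are (9375 K fa) and (46875 J sol).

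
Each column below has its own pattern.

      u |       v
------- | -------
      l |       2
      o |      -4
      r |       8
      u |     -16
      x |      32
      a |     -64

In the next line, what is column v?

Column v: 2, -4, 8, -16, 32, -64 → 128 (×(-2) each step).

128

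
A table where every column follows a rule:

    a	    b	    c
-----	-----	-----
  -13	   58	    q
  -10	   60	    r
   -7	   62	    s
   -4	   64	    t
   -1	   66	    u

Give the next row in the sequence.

2  68  v

Column a: -13, -10, -7, -4, -1 → 2 (+3 each step).
For the column b, +2 each step: 58, 60, 62, 64, 66 → 68.
For the column c, letters move forward 1 place in the alphabet: q, r, s, t, u → v.
Combining the parts gives 2  68  v.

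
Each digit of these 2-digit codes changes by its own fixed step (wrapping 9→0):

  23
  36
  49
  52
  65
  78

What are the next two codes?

First digit — +1 each step, mod 10: 2, 3, 4, 5, 6, 7 → 8 → 9.
Second digit — +3 each step, mod 10: 3, 6, 9, 2, 5, 8 → 1 → 4.
Putting the parts together: 81 and then 94.

81 then 94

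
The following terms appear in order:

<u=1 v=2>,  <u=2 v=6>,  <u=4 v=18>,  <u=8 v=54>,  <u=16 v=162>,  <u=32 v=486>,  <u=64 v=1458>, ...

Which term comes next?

U: ×2 each step; 1, 2, 4, 8, 16, 32, 64 → 128.
V: ×3 each step; 2, 6, 18, 54, 162, 486, 1458 → 4374.
Putting it together: <u=128 v=4374>.

<u=128 v=4374>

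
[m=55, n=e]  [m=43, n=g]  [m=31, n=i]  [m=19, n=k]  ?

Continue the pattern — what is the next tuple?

M: −12 each step; 55, 43, 31, 19 → 7.
N goes e, g, i, k → m (letters move forward 2 places in the alphabet).
Combining the parts gives [m=7, n=m].

[m=7, n=m]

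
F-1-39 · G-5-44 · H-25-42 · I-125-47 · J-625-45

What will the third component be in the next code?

50

Third component: alternating steps +5, −2, +5, −2, …; 39, 44, 42, 47, 45 → 50.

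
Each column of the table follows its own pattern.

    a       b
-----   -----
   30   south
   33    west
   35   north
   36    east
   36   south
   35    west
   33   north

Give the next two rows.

30  east; 26  south

Column a: 30, 33, 35, 36, 36, 35, 33 → 30 → 26 (differences are 3, 2, 1, … (decreasing by 1 each time)).
Column b — repeats south → west → north → east: south, west, north, east, south, west, north → east → south.
Putting the parts together: 30  east and then 26  south.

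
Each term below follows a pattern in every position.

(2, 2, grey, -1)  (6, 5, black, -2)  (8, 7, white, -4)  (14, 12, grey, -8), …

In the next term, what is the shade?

black

Shade — repeats grey → black → white: grey, black, white, grey → black.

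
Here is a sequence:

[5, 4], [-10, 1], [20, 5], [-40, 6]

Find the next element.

[80, 11]

For the first part, ×(-2) each step: 5, -10, 20, -40 → 80.
Second part: each term is the sum of the two before it, so 4, 1, 5, 6 → 11.
Putting it together: [80, 11].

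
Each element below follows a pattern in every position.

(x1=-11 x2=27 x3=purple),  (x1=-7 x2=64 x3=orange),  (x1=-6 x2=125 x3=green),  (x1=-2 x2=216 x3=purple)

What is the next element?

(x1=-1 x2=343 x3=orange)

X1 goes -11, -7, -6, -2 → -1 (alternating steps +4, +1, +4, +1, …).
X2: perfect cubes: 3³, 4³, 5³, …; 27, 64, 125, 216 → 343.
X3: repeats purple → orange → green, so purple, orange, green, purple → orange.
Putting it together: (x1=-1 x2=343 x3=orange).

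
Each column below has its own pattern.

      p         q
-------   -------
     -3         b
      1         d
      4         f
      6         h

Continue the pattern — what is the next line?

7  j

Column p: -3, 1, 4, 6 → 7 (differences are 4, 3, 2, … (decreasing by 1 each time)).
For the column q, letters move forward 2 places in the alphabet: b, d, f, h → j.
Putting it together: 7  j.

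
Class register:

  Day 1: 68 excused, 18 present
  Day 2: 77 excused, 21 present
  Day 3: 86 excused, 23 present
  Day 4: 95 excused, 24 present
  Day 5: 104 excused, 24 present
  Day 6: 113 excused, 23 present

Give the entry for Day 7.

122 excused, 21 present

For the excused, +9 each step: 68, 77, 86, 95, 104, 113 → 122.
Present: differences are 3, 2, 1, … (decreasing by 1 each time); 18, 21, 23, 24, 24, 23 → 21.
Combining the parts gives 122 excused, 21 present.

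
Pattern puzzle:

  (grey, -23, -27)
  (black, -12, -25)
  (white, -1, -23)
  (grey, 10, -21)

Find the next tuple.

Shade: repeats grey → black → white, so grey, black, white, grey → black.
Second component: +11 each step; -23, -12, -1, 10 → 21.
Third component: +2 each step, so -27, -25, -23, -21 → -19.
Putting it together: (black, 21, -19).

(black, 21, -19)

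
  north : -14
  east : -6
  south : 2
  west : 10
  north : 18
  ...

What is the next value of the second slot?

Direction: repeats north → east → south → west, so north, east, south, west, north → east.
Second slot goes -14, -6, 2, 10, 18 → 26 (+8 each step).

26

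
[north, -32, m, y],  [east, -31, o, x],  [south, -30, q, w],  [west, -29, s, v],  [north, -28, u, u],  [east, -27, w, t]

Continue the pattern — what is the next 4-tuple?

Direction goes north, east, south, west, north, east → south (repeats north → east → south → west).
Second component: -32, -31, -30, -29, -28, -27 → -26 (+1 each step).
For the first letter, letters move forward 2 places in the alphabet: m, o, q, s, u, w → y.
Second letter goes y, x, w, v, u, t → s (letters move back 1 place in the alphabet).
Combining the parts gives [south, -26, y, s].

[south, -26, y, s]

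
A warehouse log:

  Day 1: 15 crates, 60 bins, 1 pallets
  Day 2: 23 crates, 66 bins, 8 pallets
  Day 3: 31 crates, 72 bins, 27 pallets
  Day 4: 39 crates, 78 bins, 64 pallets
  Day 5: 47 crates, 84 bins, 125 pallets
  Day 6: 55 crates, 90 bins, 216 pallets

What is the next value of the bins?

96

Bins: +6 each step; 60, 66, 72, 78, 84, 90 → 96.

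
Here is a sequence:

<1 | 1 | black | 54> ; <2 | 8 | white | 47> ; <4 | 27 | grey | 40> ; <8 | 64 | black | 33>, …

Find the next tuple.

<16 | 125 | white | 26>

First part: 1, 2, 4, 8 → 16 (×2 each step).
Second part: perfect cubes: 1³, 2³, 3³, …, so 1, 8, 27, 64 → 125.
Shade goes black, white, grey, black → white (repeats black → white → grey).
Fourth part goes 54, 47, 40, 33 → 26 (−7 each step).
Putting it together: <16 | 125 | white | 26>.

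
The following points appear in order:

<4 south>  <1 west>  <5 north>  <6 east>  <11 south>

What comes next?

First value: each term is the sum of the two before it, so 4, 1, 5, 6, 11 → 17.
Direction: repeats south → west → north → east, so south, west, north, east, south → west.
Putting it together: <17 west>.

<17 west>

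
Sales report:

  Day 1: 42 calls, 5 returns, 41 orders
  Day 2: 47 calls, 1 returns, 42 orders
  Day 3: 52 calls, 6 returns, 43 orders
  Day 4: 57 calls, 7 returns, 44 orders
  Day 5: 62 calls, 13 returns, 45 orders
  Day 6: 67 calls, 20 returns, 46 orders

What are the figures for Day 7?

For the calls, +5 each step: 42, 47, 52, 57, 62, 67 → 72.
Returns: 5, 1, 6, 7, 13, 20 → 33 (each term is the sum of the two before it).
For the orders, +1 each step: 41, 42, 43, 44, 45, 46 → 47.
Putting it together: 72 calls, 33 returns, 47 orders.

72 calls, 33 returns, 47 orders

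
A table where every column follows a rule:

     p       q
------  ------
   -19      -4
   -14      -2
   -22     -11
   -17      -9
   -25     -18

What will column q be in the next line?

Column q: alternating steps +2, −9, +2, −9, …; -4, -2, -11, -9, -18 → -16.

-16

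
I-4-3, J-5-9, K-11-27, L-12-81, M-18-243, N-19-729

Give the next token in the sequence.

Letter goes I, J, K, L, M, N → O (letters move forward 1 place in the alphabet).
Second component — alternating steps +1, +6, +1, +6, …: 4, 5, 11, 12, 18, 19 → 25.
Third component — ×3 each step: 3, 9, 27, 81, 243, 729 → 2187.
Putting it together: O-25-2187.

O-25-2187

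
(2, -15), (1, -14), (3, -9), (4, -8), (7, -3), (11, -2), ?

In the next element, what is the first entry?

18

First entry goes 2, 1, 3, 4, 7, 11 → 18 (each term is the sum of the two before it).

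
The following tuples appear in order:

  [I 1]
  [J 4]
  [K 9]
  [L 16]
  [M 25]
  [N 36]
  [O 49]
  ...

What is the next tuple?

Letter goes I, J, K, L, M, N, O → P (letters move forward 1 place in the alphabet).
Second slot: 1, 4, 9, 16, 25, 36, 49 → 64 (perfect squares: 1², 2², 3², …).
Putting it together: [P 64].

[P 64]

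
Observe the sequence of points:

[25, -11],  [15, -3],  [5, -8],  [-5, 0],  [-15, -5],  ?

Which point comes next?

First slot — −10 each step: 25, 15, 5, -5, -15 → -25.
Second slot: alternating steps +8, −5, +8, −5, …, so -11, -3, -8, 0, -5 → 3.
So the next point is [-25, 3].

[-25, 3]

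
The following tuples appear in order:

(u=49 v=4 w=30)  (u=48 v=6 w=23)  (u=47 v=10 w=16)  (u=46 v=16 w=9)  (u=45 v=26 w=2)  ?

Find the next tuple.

U: −1 each step; 49, 48, 47, 46, 45 → 44.
V goes 4, 6, 10, 16, 26 → 42 (each term is the sum of the two before it).
W: −7 each step; 30, 23, 16, 9, 2 → -5.
Putting it together: (u=44 v=42 w=-5).

(u=44 v=42 w=-5)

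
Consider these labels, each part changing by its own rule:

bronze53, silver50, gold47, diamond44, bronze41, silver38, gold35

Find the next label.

diamond32

Rank — repeats bronze → silver → gold → diamond: bronze, silver, gold, diamond, bronze, silver, gold → diamond.
For the second component, −3 each step: 53, 50, 47, 44, 41, 38, 35 → 32.
Putting it together: diamond32.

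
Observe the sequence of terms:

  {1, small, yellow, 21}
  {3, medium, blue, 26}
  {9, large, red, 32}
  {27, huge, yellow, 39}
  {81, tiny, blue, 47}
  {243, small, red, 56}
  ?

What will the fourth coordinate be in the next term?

First coordinate goes 1, 3, 9, 27, 81, 243 → 729 (×3 each step).
Size — repeats small → medium → large → huge → tiny: small, medium, large, huge, tiny, small → medium.
Colour: yellow, blue, red, yellow, blue, red → yellow (repeats yellow → blue → red).
Fourth coordinate: differences are 5, 6, 7, … (increasing by 1 each time); 21, 26, 32, 39, 47, 56 → 66.

66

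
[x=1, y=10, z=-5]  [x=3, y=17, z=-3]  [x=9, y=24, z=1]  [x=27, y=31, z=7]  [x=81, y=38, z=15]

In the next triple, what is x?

X — ×3 each step: 1, 3, 9, 27, 81 → 243.

243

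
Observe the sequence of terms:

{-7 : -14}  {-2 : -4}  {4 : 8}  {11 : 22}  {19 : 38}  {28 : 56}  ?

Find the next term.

{38 : 76}

First value: differences are 5, 6, 7, … (increasing by 1 each time); -7, -2, 4, 11, 19, 28 → 38.
Second value — always 2 × the first value: -14, -4, 8, 22, 38, 56 → 76.
So the next term is {38 : 76}.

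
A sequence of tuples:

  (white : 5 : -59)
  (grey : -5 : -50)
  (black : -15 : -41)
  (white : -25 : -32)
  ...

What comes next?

(grey : -35 : -23)

Shade: repeats white → grey → black, so white, grey, black, white → grey.
Second slot: 5, -5, -15, -25 → -35 (−10 each step).
Third slot: +9 each step, so -59, -50, -41, -32 → -23.
So the next tuple is (grey : -35 : -23).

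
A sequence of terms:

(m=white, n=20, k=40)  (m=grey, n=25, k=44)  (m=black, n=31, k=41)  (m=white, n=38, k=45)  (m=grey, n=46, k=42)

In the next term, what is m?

black

M: white, grey, black, white, grey → black (repeats white → grey → black).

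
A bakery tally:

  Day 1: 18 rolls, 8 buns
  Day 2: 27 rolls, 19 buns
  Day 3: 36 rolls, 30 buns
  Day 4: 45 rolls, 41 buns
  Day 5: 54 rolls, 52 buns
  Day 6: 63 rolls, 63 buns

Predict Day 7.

72 rolls, 74 buns

Rolls: +9 each step, so 18, 27, 36, 45, 54, 63 → 72.
Buns goes 8, 19, 30, 41, 52, 63 → 74 (+11 each step).
So the next record is 72 rolls, 74 buns.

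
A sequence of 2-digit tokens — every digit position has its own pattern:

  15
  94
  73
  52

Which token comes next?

31

First digit — −2 each step, mod 10: 1, 9, 7, 5 → 3.
For the second digit, −1 each step, mod 10: 5, 4, 3, 2 → 1.
Putting it together: 31.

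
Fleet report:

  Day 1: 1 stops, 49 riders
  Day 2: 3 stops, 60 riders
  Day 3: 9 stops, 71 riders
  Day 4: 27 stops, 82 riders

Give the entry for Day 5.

Stops goes 1, 3, 9, 27 → 81 (×3 each step).
Riders: +11 each step, so 49, 60, 71, 82 → 93.
So the next record is 81 stops, 93 riders.

81 stops, 93 riders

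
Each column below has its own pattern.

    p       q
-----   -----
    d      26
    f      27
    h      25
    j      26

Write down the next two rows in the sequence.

Column p: letters move forward 2 places in the alphabet, so d, f, h, j → l → n.
For the column q, alternating steps +1, −2, +1, −2, …: 26, 27, 25, 26 → 24 → 25.
So the next two rows are l  24 and n  25.

l  24; n  25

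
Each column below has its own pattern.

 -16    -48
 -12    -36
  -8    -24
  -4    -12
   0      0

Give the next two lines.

4  12; 8  24

For the first component, +4 each step: -16, -12, -8, -4, 0 → 4 → 8.
Second component: always 3 × the first component; -48, -36, -24, -12, 0 → 12 → 24.
Putting the parts together: 4  12 and then 8  24.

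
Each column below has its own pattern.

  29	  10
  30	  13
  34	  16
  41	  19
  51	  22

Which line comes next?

64  25

First component goes 29, 30, 34, 41, 51 → 64 (differences are 1, 4, 7, … (increasing by 3 each time)).
Second component: 10, 13, 16, 19, 22 → 25 (+3 each step).
Putting it together: 64  25.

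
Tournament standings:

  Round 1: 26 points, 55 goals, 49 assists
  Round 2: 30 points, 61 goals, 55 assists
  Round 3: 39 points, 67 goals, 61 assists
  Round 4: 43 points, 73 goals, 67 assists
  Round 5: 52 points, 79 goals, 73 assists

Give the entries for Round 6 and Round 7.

Points: 26, 30, 39, 43, 52 → 56 → 65 (alternating steps +4, +9, +4, +9, …).
Goals: +6 each step, so 55, 61, 67, 73, 79 → 85 → 91.
Assists: always 6 less than the goals, so 49, 55, 61, 67, 73 → 79 → 85.
Putting the parts together: 56 points, 85 goals, 79 assists and then 65 points, 91 goals, 85 assists.

56 points, 85 goals, 79 assists; 65 points, 91 goals, 85 assists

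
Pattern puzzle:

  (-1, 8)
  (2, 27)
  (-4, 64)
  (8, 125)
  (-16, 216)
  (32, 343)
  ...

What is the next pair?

(-64, 512)

First component: -1, 2, -4, 8, -16, 32 → -64 (×(-2) each step).
Second component: 8, 27, 64, 125, 216, 343 → 512 (perfect cubes: 2³, 3³, 4³, …).
Combining the parts gives (-64, 512).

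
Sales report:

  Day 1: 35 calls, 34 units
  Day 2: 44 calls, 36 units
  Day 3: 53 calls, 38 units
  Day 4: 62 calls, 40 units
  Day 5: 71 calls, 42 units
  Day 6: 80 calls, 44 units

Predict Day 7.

For the calls, +9 each step: 35, 44, 53, 62, 71, 80 → 89.
For the units, +2 each step: 34, 36, 38, 40, 42, 44 → 46.
Putting it together: 89 calls, 46 units.

89 calls, 46 units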